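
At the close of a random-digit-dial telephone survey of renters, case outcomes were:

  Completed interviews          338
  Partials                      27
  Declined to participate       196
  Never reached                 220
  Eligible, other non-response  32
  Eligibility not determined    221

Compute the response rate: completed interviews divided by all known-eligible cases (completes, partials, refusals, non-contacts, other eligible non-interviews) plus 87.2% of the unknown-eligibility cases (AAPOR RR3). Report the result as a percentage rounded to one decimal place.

Numerator: 338
Known eligible: 338 + 27 + 196 + 220 + 32 = 813
e × U: 0.8720 × 221 = 192.71
Denominator: 813 + 192.71 = 1005.71
RR3 = 338 / 1005.71 = 0.3361

33.6%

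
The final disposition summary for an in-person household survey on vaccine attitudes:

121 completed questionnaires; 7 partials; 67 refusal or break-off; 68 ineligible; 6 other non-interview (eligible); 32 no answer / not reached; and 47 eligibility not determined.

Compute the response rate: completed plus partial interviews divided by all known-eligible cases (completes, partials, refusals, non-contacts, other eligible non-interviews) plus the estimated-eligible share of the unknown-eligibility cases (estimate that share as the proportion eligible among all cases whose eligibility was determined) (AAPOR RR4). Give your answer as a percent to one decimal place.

47.5%

Top = 121 + 7 = 128
Known eligible = 121 + 7 + 67 + 32 + 6 = 233
e = 233 / (233 + 68) = 233 / 301 = 0.7741
Estimated eligible among unknowns = 0.7741 × 47 = 36.38
Denom = 233 + 36.38 = 269.38
RR4 = 128 / 269.38 = 0.4752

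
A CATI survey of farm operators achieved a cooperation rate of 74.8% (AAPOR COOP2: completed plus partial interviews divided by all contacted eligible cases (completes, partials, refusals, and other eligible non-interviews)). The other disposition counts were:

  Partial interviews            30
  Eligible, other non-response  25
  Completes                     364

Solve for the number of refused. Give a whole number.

108

Numerator = 364 + 30 = 394
COOP2 = 394 / D = 0.748
D = 394 / 0.748 = 526.7
Remaining denominator categories sum to 419
refused = 526.7 − 419 ≈ 108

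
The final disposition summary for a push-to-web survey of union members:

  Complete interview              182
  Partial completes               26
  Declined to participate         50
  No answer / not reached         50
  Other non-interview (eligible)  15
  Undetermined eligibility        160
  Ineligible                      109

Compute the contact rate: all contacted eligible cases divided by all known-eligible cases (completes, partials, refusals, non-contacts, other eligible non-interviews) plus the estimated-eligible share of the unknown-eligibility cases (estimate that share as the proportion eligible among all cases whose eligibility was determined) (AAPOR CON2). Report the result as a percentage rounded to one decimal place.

61.7%

Num = 182 + 26 + 50 + 15 = 273
Eligible (known) = 182 + 26 + 50 + 50 + 15 = 323
e = 323 / (323 + 109) = 323 / 432 = 0.7477
e × U = 0.7477 × 160 = 119.63
Denominator = 323 + 119.63 = 442.63
CON2 = 273 / 442.63 = 0.6168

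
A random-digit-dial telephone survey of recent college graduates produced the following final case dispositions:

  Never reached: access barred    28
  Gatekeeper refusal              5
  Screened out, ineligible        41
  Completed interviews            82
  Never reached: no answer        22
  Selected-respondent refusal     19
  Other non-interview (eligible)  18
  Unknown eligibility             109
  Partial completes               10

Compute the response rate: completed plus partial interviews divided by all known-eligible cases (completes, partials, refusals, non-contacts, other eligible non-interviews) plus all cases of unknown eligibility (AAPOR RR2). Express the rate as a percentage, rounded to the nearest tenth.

Refusals = 5 + 19 = 24
Never reached = 22 + 28 = 50
Numerator → 82 + 10 = 92
Base → 82 + 10 + 24 + 50 + 18 + 109 = 293
RR2 = 92 / 293 = 0.3140

31.4%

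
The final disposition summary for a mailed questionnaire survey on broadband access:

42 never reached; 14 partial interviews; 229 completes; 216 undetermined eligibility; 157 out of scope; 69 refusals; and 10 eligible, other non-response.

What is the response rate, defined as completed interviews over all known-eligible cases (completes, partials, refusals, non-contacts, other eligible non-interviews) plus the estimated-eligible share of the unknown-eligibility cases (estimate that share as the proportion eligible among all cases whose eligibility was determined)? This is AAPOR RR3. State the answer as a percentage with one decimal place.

Numerator = 229
Known eligible = 229 + 14 + 69 + 42 + 10 = 364
e = 364 / (364 + 157) = 364 / 521 = 0.6987
Eligible share of unknowns = 0.6987 × 216 = 150.92
Denom = 364 + 150.92 = 514.92
RR3 = 229 / 514.92 = 0.4447

44.5%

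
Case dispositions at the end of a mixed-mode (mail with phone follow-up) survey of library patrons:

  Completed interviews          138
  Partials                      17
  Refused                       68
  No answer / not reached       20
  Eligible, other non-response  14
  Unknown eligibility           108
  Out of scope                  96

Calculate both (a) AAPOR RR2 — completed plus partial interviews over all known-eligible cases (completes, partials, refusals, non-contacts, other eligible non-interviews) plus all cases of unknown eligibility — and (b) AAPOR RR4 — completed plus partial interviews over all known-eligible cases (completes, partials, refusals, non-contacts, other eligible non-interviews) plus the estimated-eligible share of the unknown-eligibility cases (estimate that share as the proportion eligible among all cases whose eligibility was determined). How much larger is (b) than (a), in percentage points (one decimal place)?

3.7

Numerator = 138 + 17 = 155
Denominator = 138 + 17 + 68 + 20 + 14 + 108 = 365
RR2 = 155 / 365 = 0.4247
Eligible (known) = 138 + 17 + 68 + 20 + 14 = 257
e = 257 / (257 + 96) = 257 / 353 = 0.7280
Estimated eligible among unknowns = 0.7280 × 108 = 78.62
Denominator = 257 + 78.62 = 335.62
RR4 = 155 / 335.62 = 0.4618
Difference = 46.18 − 42.47 = 3.71 percentage points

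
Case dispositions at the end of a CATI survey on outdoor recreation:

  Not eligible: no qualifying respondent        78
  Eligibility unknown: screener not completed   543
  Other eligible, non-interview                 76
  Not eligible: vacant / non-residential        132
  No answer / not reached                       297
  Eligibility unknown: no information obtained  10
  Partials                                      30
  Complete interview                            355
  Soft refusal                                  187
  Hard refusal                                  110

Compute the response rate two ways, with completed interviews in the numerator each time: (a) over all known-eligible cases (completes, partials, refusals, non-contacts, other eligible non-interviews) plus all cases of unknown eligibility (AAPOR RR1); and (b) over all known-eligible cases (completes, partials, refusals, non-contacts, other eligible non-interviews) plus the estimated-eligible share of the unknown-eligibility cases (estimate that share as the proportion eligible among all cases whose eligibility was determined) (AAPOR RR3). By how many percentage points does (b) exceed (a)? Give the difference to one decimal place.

Refused = 110 + 187 = 297
Unknown eligibility = 543 + 10 = 553
Not eligible = 78 + 132 = 210
Top = 355
Denom = 355 + 30 + 297 + 297 + 76 + 553 = 1608
RR1 = 355 / 1608 = 0.2208
Known eligible = 355 + 30 + 297 + 297 + 76 = 1055
e = 1055 / (1055 + 210) = 1055 / 1265 = 0.8340
e × U = 0.8340 × 553 = 461.20
Denom = 1055 + 461.20 = 1516.20
RR3 = 355 / 1516.20 = 0.2341
Difference = 23.41 − 22.08 = 1.33 percentage points

1.3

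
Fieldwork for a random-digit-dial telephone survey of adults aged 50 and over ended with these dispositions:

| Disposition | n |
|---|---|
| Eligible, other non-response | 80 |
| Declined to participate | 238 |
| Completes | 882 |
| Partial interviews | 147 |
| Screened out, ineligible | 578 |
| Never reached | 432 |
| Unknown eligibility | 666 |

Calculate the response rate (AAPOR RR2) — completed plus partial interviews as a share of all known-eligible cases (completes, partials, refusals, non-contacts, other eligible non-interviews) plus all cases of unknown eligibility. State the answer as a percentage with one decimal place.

Numerator: 882 + 147 = 1029
Denom: 882 + 147 + 238 + 432 + 80 + 666 = 2445
RR2 = 1029 / 2445 = 0.4209

42.1%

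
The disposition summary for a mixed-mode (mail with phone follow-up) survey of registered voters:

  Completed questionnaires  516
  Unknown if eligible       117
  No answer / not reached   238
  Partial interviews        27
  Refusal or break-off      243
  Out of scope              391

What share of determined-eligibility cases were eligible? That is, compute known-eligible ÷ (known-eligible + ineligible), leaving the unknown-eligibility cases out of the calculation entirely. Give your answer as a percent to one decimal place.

72.4%

Determined eligible: 516 + 27 + 243 + 238 = 1024
e = 1024 / (1024 + 391) = 1024 / 1415 = 0.7237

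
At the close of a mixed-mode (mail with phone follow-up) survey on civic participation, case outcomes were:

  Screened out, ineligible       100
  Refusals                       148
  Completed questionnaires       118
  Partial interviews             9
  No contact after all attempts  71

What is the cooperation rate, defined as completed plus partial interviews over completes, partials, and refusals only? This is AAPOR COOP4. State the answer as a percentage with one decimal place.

Num = 118 + 9 = 127
Base = 118 + 9 + 148 = 275
COOP4 = 127 / 275 = 0.4618

46.2%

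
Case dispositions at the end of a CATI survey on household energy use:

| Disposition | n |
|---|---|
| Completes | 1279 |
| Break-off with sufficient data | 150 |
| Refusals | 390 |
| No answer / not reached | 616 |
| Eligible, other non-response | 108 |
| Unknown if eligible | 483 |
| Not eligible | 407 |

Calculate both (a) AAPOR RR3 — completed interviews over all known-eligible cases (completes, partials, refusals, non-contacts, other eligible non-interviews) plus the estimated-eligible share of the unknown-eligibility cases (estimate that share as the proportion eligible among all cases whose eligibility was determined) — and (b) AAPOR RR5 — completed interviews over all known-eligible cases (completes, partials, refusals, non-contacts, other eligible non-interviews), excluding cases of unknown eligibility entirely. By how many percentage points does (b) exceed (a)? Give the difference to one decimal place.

Numerator → 1279
Determined eligible → 1279 + 150 + 390 + 616 + 108 = 2543
e = 2543 / (2543 + 407) = 2543 / 2950 = 0.8620
Estimated eligible among unknowns → 0.8620 × 483 = 416.35
Denominator → 2543 + 416.35 = 2959.35
RR3 = 1279 / 2959.35 = 0.4322
Denominator → 1279 + 150 + 390 + 616 + 108 = 2543
RR5 = 1279 / 2543 = 0.5029
Difference = 50.29 − 43.22 = 7.07 percentage points

7.1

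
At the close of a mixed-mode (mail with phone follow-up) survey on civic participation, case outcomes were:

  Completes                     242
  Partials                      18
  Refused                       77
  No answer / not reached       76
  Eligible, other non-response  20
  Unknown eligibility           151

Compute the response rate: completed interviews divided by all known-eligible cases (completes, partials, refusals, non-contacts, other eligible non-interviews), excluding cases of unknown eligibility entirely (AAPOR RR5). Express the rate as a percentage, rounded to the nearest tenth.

Numerator → 242
Denominator → 242 + 18 + 77 + 76 + 20 = 433
RR5 = 242 / 433 = 0.5589

55.9%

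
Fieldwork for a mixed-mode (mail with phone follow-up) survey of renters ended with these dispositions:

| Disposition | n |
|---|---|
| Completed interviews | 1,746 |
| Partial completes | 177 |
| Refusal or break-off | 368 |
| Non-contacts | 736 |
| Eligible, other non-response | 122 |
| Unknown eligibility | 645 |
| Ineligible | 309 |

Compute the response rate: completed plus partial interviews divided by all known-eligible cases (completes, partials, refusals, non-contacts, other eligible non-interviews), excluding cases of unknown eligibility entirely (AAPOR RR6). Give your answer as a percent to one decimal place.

Top → 1746 + 177 = 1923
Denominator → 1746 + 177 + 368 + 736 + 122 = 3149
RR6 = 1923 / 3149 = 0.6107

61.1%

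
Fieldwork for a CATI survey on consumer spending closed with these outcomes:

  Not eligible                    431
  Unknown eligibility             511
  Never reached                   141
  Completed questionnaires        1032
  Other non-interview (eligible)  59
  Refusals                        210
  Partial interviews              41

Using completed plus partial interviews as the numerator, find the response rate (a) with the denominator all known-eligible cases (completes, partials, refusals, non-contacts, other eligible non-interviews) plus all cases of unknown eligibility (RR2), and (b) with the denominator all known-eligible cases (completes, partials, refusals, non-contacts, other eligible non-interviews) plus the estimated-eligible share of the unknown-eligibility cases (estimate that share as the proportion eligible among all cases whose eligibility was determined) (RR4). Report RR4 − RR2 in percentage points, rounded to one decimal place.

Num: 1032 + 41 = 1073
Base: 1032 + 41 + 210 + 141 + 59 + 511 = 1994
RR2 = 1073 / 1994 = 0.5381
Known eligible: 1032 + 41 + 210 + 141 + 59 = 1483
e = 1483 / (1483 + 431) = 1483 / 1914 = 0.7748
Eligible share of unknowns: 0.7748 × 511 = 395.92
Base: 1483 + 395.92 = 1878.92
RR4 = 1073 / 1878.92 = 0.5711
Difference = 57.11 − 53.81 = 3.30 percentage points

3.3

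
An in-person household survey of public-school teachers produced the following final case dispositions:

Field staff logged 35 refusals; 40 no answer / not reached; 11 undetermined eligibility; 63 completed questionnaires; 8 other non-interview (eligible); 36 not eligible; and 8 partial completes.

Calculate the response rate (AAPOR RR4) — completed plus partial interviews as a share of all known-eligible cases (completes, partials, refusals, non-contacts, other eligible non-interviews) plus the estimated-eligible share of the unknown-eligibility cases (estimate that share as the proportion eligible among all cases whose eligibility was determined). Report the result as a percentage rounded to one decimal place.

Numerator: 63 + 8 = 71
Eligible (known): 63 + 8 + 35 + 40 + 8 = 154
e = 154 / (154 + 36) = 154 / 190 = 0.8105
Eligible share of unknowns: 0.8105 × 11 = 8.92
Denom: 154 + 8.92 = 162.92
RR4 = 71 / 162.92 = 0.4358

43.6%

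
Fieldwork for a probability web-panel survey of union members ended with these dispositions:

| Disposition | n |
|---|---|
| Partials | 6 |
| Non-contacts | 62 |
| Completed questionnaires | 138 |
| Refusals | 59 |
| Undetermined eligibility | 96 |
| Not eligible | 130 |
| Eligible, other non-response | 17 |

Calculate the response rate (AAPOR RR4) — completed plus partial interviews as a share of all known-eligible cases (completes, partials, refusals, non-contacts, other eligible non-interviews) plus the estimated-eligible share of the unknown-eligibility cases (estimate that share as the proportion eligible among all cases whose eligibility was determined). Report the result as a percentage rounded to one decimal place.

41.4%

Num: 138 + 6 = 144
Known eligible: 138 + 6 + 59 + 62 + 17 = 282
e = 282 / (282 + 130) = 282 / 412 = 0.6845
e × U: 0.6845 × 96 = 65.71
Denom: 282 + 65.71 = 347.71
RR4 = 144 / 347.71 = 0.4141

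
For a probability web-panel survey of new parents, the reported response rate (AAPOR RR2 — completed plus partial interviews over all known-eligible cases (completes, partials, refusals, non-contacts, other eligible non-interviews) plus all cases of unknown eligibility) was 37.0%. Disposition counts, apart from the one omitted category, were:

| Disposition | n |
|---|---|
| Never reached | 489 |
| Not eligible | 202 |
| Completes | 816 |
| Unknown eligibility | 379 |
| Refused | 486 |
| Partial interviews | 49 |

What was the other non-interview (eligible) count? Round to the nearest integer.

119

Top: 816 + 49 = 865
RR2 = 865 / D = 0.370
D = 865 / 0.370 = 2337.8
Rest of base = 2219
other non-interview (eligible) = 2337.8 − 2219 ≈ 119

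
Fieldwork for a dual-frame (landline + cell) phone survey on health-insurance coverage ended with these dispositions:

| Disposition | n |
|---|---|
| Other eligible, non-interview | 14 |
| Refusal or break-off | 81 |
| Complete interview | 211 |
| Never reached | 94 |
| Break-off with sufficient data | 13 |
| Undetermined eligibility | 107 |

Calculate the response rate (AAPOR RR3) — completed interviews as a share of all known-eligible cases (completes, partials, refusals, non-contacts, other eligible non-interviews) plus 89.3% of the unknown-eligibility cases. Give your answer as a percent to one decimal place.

41.5%

Top → 211
Eligible (known) → 211 + 13 + 81 + 94 + 14 = 413
e × U → 0.8930 × 107 = 95.55
Denominator → 413 + 95.55 = 508.55
RR3 = 211 / 508.55 = 0.4149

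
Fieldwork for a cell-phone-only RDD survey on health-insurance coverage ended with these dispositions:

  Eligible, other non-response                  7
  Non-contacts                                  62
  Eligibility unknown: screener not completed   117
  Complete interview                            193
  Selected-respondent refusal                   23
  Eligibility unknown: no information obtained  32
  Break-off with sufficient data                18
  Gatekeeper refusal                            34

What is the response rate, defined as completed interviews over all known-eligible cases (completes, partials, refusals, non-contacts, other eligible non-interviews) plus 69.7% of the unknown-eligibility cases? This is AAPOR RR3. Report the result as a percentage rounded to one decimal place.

43.8%

Refusal or break-off = 34 + 23 = 57
Eligibility not determined = 117 + 32 = 149
Numerator → 193
Determined eligible → 193 + 18 + 57 + 62 + 7 = 337
Eligible share of unknowns → 0.6970 × 149 = 103.85
Denom → 337 + 103.85 = 440.85
RR3 = 193 / 440.85 = 0.4378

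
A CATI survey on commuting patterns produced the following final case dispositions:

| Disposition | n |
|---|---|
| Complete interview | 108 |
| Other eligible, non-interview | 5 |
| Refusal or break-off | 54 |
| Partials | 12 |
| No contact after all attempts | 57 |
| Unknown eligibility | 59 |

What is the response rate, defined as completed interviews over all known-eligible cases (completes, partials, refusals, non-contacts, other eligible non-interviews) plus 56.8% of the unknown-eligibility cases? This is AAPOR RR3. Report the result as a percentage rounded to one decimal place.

Top = 108
Known eligible = 108 + 12 + 54 + 57 + 5 = 236
e × U = 0.5680 × 59 = 33.51
Base = 236 + 33.51 = 269.51
RR3 = 108 / 269.51 = 0.4007

40.1%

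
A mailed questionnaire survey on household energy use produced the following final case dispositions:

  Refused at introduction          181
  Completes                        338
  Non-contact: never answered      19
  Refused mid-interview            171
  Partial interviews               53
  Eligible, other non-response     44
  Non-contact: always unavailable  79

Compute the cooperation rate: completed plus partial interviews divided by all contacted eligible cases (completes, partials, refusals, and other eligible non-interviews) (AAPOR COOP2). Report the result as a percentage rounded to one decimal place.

49.7%

Refusal or break-off = 181 + 171 = 352
Non-contacts = 19 + 79 = 98
Numerator = 338 + 53 = 391
Denominator = 338 + 53 + 352 + 44 = 787
COOP2 = 391 / 787 = 0.4968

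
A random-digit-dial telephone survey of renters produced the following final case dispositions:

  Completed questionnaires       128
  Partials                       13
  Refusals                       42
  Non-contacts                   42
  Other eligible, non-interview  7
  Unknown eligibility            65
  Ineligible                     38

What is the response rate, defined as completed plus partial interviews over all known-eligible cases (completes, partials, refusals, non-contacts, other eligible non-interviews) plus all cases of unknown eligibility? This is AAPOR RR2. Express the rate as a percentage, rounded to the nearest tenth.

Top = 128 + 13 = 141
Base = 128 + 13 + 42 + 42 + 7 + 65 = 297
RR2 = 141 / 297 = 0.4747

47.5%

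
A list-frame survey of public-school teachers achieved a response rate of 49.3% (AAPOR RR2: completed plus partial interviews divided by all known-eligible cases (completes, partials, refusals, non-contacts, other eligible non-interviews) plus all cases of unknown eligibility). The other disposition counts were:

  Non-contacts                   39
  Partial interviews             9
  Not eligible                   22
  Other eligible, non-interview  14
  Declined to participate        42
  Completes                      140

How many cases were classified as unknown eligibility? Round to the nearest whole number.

58

Top = 140 + 9 = 149
RR2 = 149 / D = 0.493
D = 149 / 0.493 = 302.2
Remaining denominator categories sum to 244
unknown eligibility = 302.2 − 244 ≈ 58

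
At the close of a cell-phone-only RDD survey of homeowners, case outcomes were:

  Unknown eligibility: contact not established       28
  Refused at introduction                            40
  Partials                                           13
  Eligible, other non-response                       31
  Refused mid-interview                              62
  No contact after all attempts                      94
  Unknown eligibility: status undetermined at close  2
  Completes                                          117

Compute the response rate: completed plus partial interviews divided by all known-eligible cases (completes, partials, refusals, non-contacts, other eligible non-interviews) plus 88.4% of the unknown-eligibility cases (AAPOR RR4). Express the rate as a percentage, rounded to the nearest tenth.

33.9%

Refused = 40 + 62 = 102
Undetermined eligibility = 28 + 2 = 30
Num → 117 + 13 = 130
Known eligible → 117 + 13 + 102 + 94 + 31 = 357
e × U → 0.8840 × 30 = 26.52
Denominator → 357 + 26.52 = 383.52
RR4 = 130 / 383.52 = 0.3390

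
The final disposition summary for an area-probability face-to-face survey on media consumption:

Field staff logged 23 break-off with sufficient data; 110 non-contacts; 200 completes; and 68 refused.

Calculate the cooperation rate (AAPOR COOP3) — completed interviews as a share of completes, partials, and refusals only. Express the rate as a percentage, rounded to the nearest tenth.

68.7%

Numerator: 200
Denominator: 200 + 23 + 68 = 291
COOP3 = 200 / 291 = 0.6873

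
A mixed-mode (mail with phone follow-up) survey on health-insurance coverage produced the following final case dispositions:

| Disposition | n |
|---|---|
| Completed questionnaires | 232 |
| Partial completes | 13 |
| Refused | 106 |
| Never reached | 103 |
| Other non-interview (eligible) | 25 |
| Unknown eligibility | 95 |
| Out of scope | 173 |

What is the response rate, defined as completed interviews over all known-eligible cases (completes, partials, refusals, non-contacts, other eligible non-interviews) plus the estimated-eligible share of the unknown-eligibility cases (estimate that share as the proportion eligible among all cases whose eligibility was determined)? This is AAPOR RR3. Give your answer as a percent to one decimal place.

42.3%

Top = 232
Eligible (known) = 232 + 13 + 106 + 103 + 25 = 479
e = 479 / (479 + 173) = 479 / 652 = 0.7347
Eligible share of unknowns = 0.7347 × 95 = 69.80
Denominator = 479 + 69.80 = 548.80
RR3 = 232 / 548.80 = 0.4227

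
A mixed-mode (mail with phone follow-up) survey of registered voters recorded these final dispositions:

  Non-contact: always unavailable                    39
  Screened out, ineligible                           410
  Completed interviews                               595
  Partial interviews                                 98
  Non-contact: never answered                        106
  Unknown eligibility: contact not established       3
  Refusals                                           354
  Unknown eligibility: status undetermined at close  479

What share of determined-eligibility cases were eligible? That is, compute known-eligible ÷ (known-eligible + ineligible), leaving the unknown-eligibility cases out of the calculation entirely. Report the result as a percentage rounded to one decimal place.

74.4%

No contact after all attempts = 106 + 39 = 145
Eligibility not determined = 3 + 479 = 482
Determined eligible = 595 + 98 + 354 + 145 = 1192
e = 1192 / (1192 + 410) = 1192 / 1602 = 0.7441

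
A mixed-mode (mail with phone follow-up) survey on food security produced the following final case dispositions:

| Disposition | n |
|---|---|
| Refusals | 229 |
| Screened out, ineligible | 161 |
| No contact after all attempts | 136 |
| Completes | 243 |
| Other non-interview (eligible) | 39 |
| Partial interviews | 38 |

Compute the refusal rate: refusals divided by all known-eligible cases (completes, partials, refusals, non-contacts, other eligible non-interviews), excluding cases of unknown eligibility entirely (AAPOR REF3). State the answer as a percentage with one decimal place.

33.4%

Top → 229
Denominator → 243 + 38 + 229 + 136 + 39 = 685
REF3 = 229 / 685 = 0.3343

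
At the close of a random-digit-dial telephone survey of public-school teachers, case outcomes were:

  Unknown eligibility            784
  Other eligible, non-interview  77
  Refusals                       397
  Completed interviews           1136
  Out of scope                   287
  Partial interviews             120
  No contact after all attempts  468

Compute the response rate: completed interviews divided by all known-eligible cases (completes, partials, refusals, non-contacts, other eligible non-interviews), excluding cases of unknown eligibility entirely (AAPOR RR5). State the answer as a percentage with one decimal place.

51.7%

Top = 1136
Base = 1136 + 120 + 397 + 468 + 77 = 2198
RR5 = 1136 / 2198 = 0.5168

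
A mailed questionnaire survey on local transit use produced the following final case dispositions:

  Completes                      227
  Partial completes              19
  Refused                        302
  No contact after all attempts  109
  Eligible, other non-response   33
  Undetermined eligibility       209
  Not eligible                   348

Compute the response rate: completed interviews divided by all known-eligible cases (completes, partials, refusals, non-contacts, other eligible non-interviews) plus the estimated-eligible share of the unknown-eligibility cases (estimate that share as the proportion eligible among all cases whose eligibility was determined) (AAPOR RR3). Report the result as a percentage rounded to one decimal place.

Num → 227
Eligible (known) → 227 + 19 + 302 + 109 + 33 = 690
e = 690 / (690 + 348) = 690 / 1038 = 0.6647
e × U → 0.6647 × 209 = 138.92
Base → 690 + 138.92 = 828.92
RR3 = 227 / 828.92 = 0.2739

27.4%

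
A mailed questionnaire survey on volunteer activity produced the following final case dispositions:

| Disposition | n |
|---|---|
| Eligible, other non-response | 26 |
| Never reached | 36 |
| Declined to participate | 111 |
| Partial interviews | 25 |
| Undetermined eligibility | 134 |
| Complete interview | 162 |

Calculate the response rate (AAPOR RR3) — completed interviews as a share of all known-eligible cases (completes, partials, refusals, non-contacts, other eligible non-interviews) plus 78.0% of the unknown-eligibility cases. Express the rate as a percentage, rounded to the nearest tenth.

34.9%

Top = 162
Known eligible = 162 + 25 + 111 + 36 + 26 = 360
e × U = 0.7800 × 134 = 104.52
Base = 360 + 104.52 = 464.52
RR3 = 162 / 464.52 = 0.3487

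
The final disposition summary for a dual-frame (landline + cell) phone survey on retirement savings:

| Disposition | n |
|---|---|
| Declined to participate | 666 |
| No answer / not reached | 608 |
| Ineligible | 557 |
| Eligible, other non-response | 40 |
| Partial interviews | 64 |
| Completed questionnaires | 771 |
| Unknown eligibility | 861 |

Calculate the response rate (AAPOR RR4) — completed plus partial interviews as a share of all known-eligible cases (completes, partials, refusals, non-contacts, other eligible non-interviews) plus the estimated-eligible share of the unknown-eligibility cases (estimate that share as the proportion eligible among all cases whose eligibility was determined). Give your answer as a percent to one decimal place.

Num: 771 + 64 = 835
Eligible (known): 771 + 64 + 666 + 608 + 40 = 2149
e = 2149 / (2149 + 557) = 2149 / 2706 = 0.7942
Eligible share of unknowns: 0.7942 × 861 = 683.81
Denom: 2149 + 683.81 = 2832.81
RR4 = 835 / 2832.81 = 0.2948

29.5%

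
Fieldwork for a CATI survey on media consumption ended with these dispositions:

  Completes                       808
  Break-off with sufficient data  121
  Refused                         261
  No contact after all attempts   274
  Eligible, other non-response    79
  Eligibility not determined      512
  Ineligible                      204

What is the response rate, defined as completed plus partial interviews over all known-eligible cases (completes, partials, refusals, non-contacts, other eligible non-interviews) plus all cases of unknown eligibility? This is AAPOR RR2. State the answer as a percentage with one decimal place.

45.2%

Num → 808 + 121 = 929
Denominator → 808 + 121 + 261 + 274 + 79 + 512 = 2055
RR2 = 929 / 2055 = 0.4521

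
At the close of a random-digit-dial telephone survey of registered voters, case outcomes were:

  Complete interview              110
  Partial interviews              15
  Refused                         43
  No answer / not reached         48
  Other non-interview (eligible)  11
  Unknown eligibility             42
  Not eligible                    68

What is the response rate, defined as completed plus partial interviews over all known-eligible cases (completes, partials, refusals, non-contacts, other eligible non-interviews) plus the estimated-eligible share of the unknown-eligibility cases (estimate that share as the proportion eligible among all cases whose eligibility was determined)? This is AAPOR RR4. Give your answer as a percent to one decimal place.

48.2%

Num: 110 + 15 = 125
Known eligible: 110 + 15 + 43 + 48 + 11 = 227
e = 227 / (227 + 68) = 227 / 295 = 0.7695
Estimated eligible among unknowns: 0.7695 × 42 = 32.32
Base: 227 + 32.32 = 259.32
RR4 = 125 / 259.32 = 0.4820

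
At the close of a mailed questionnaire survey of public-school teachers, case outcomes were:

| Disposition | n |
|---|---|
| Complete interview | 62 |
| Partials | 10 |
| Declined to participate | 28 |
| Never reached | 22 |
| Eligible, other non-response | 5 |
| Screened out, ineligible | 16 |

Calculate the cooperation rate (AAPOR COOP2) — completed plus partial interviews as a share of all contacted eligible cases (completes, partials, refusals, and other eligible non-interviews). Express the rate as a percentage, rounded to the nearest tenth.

Top: 62 + 10 = 72
Base: 62 + 10 + 28 + 5 = 105
COOP2 = 72 / 105 = 0.6857

68.6%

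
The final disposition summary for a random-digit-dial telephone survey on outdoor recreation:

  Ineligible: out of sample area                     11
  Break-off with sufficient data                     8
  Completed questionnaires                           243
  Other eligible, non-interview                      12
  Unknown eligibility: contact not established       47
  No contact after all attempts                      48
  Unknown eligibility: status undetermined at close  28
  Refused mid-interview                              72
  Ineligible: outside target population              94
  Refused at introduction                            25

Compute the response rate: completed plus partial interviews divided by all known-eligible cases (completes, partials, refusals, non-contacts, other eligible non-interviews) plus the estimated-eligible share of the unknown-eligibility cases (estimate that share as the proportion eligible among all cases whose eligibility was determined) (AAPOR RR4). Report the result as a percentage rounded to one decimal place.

Refusal or break-off = 25 + 72 = 97
Eligibility not determined = 47 + 28 = 75
Ineligible = 94 + 11 = 105
Num → 243 + 8 = 251
Known eligible → 243 + 8 + 97 + 48 + 12 = 408
e = 408 / (408 + 105) = 408 / 513 = 0.7953
e × U → 0.7953 × 75 = 59.65
Base → 408 + 59.65 = 467.65
RR4 = 251 / 467.65 = 0.5367

53.7%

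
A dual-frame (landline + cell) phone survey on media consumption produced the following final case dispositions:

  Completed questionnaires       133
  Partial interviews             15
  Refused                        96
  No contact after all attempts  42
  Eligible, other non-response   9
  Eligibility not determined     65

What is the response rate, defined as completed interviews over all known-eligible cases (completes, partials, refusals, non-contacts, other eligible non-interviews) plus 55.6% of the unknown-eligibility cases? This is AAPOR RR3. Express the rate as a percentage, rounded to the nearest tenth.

Numerator = 133
Determined eligible = 133 + 15 + 96 + 42 + 9 = 295
Eligible share of unknowns = 0.5560 × 65 = 36.14
Denominator = 295 + 36.14 = 331.14
RR3 = 133 / 331.14 = 0.4016

40.2%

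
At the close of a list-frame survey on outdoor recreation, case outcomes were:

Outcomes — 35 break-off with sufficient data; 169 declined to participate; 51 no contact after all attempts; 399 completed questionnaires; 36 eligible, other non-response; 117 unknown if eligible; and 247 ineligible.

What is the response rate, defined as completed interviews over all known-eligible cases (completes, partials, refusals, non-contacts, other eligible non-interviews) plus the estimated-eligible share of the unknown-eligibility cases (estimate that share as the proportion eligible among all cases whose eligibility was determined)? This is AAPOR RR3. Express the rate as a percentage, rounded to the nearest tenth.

Top = 399
Eligible (known) = 399 + 35 + 169 + 51 + 36 = 690
e = 690 / (690 + 247) = 690 / 937 = 0.7364
e × U = 0.7364 × 117 = 86.16
Denominator = 690 + 86.16 = 776.16
RR3 = 399 / 776.16 = 0.5141

51.4%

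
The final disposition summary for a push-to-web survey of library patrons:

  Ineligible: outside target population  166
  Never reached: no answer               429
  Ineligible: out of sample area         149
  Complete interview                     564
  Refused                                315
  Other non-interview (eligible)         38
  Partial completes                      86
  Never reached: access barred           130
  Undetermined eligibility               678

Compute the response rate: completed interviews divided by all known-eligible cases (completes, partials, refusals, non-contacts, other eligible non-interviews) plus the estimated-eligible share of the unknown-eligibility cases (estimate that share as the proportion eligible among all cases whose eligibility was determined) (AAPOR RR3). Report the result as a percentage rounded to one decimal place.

Never reached = 429 + 130 = 559
Out of scope = 166 + 149 = 315
Top = 564
Eligible (known) = 564 + 86 + 315 + 559 + 38 = 1562
e = 1562 / (1562 + 315) = 1562 / 1877 = 0.8322
e × U = 0.8322 × 678 = 564.23
Denominator = 1562 + 564.23 = 2126.23
RR3 = 564 / 2126.23 = 0.2653

26.5%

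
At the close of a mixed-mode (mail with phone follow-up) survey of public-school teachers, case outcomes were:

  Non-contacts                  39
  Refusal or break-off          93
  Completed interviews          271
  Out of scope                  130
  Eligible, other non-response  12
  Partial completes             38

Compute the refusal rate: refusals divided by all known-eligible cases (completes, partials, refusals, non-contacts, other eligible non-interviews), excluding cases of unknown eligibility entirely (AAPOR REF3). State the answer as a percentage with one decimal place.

Top → 93
Denom → 271 + 38 + 93 + 39 + 12 = 453
REF3 = 93 / 453 = 0.2053

20.5%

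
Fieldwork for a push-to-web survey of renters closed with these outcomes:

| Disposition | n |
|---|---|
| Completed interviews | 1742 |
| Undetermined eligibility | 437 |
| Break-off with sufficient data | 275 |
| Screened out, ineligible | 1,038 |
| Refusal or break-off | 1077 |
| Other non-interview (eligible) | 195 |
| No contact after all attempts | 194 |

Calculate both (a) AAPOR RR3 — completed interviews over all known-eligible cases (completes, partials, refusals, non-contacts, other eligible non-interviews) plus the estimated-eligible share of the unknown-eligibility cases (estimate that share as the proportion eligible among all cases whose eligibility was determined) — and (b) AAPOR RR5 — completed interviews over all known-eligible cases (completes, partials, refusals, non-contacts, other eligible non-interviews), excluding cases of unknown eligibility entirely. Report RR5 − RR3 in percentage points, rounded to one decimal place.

4.4

Top: 1742
Determined eligible: 1742 + 275 + 1077 + 194 + 195 = 3483
e = 3483 / (3483 + 1038) = 3483 / 4521 = 0.7704
e × U: 0.7704 × 437 = 336.66
Denominator: 3483 + 336.66 = 3819.66
RR3 = 1742 / 3819.66 = 0.4561
Denominator: 1742 + 275 + 1077 + 194 + 195 = 3483
RR5 = 1742 / 3483 = 0.5001
Difference = 50.01 − 45.61 = 4.40 percentage points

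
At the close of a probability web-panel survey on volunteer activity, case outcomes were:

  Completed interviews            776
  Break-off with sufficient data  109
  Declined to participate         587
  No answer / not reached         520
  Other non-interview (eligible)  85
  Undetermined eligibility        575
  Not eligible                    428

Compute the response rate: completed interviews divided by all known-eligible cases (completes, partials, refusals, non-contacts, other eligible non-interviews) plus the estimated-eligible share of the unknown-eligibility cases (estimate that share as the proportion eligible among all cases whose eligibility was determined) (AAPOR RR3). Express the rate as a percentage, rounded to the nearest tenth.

Numerator = 776
Eligible (known) = 776 + 109 + 587 + 520 + 85 = 2077
e = 2077 / (2077 + 428) = 2077 / 2505 = 0.8291
Estimated eligible among unknowns = 0.8291 × 575 = 476.73
Denominator = 2077 + 476.73 = 2553.73
RR3 = 776 / 2553.73 = 0.3039

30.4%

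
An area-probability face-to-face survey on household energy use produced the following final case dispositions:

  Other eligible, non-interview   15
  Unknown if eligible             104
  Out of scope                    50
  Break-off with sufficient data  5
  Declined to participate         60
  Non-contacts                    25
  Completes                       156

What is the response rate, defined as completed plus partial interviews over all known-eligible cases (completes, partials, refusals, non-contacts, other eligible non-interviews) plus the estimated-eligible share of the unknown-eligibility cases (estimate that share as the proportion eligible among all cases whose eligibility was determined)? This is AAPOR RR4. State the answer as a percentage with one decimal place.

46.2%

Top: 156 + 5 = 161
Known eligible: 156 + 5 + 60 + 25 + 15 = 261
e = 261 / (261 + 50) = 261 / 311 = 0.8392
Estimated eligible among unknowns: 0.8392 × 104 = 87.28
Base: 261 + 87.28 = 348.28
RR4 = 161 / 348.28 = 0.4623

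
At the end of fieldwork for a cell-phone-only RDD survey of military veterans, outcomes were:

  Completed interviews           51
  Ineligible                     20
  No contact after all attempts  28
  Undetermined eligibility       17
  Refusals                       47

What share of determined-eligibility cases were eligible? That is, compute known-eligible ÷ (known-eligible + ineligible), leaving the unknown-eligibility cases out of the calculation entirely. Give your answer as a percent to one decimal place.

Eligible (known): 51 + 47 + 28 = 126
e = 126 / (126 + 20) = 126 / 146 = 0.8630

86.3%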